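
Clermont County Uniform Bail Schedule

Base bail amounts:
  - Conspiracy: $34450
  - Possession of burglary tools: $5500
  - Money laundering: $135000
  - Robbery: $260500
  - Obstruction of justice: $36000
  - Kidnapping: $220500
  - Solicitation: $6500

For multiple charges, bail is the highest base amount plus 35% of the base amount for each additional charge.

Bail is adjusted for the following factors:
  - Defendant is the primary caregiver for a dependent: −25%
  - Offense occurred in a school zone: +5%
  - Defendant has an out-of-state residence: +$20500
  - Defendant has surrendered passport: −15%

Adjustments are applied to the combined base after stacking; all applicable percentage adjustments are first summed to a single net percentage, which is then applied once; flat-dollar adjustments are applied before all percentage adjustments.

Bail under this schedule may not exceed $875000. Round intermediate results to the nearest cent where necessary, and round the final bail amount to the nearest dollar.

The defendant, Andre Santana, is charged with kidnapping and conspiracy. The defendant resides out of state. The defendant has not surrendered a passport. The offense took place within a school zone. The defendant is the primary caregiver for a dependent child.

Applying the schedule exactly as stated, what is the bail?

$202446

Base amounts from the schedule: kidnapping $220500; conspiracy $34450.
Stacking rule: highest base plus 35% of each additional charge. Highest is kidnapping at $220500. Additional: $34450 × 35% = $12057.50. Combined base = $220500 + $12057.50 = $232557.50.
Defendant has an out-of-state residence (+$20500 flat): $232557.50 + $20500 = $253057.50.
Net percentage adjustment: −25% +5% = −20%. $253057.50 × 0.8 = $202446.
$202446 is within the $875000 maximum.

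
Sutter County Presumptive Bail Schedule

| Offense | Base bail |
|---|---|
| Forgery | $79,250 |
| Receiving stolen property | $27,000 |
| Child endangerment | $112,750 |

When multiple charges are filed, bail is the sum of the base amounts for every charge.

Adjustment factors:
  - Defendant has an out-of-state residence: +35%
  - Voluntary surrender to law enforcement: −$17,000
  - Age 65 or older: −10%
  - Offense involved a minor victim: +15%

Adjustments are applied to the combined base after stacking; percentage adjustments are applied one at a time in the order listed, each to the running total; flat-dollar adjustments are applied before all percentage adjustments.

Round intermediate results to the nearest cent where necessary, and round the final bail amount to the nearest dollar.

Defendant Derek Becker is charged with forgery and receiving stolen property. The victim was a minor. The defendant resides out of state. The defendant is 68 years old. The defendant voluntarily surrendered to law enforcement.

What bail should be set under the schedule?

$124,705

Base amounts from the schedule: forgery $79,250; receiving stolen property $27,000.
Stacking rule: sum of all bases. $79,250 + $27,000 = $106,250.
Voluntary surrender to law enforcement (−$17,000 flat): $106,250 − $17,000 = $89,250.
Defendant has an out-of-state residence (+35%): $89,250 × 1.35 = $120,487.50.
Age 65 or older (−10%): $120,487.50 × 0.9 = $108,438.75.
Offense involved a minor victim (+15%): $108,438.75 × 1.15 = $124,704.56.
Rounded to the nearest dollar: $124,705.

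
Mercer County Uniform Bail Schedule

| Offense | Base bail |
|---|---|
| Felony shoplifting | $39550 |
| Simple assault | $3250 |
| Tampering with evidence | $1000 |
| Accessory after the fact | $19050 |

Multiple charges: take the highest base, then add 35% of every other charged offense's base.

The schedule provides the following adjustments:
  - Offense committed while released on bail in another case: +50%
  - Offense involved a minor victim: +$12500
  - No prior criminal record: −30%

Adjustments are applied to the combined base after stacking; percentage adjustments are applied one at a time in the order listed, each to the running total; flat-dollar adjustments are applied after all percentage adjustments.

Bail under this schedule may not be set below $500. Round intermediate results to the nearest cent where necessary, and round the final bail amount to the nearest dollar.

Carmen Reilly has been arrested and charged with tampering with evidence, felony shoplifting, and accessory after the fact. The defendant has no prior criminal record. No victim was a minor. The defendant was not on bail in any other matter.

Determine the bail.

$32597

Base amounts from the schedule: tampering with evidence $1000; felony shoplifting $39550; accessory after the fact $19050.
Stacking rule: highest base plus 35% of each additional charge. Highest is felony shoplifting at $39550. Additional: $1000 × 35% = $350; $19050 × 35% = $6667.50. Combined base = $39550 + $7017.50 = $46567.50.
No prior criminal record (−30%): $46567.50 × 0.7 = $32597.25.
$32597.25 is at or above the $500 minimum.
Rounded to the nearest dollar: $32597.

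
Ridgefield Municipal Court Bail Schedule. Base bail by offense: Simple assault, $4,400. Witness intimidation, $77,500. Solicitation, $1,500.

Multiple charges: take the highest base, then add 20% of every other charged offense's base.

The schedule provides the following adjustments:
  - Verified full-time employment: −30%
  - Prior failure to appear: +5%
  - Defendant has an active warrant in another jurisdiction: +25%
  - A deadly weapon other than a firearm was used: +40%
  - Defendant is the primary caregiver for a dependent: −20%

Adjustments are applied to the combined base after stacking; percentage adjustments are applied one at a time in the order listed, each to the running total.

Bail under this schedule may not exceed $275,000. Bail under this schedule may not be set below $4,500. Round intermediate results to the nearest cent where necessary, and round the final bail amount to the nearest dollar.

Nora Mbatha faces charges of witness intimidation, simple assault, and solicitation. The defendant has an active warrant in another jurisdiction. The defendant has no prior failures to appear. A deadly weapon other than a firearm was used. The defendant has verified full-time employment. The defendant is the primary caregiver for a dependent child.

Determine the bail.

Base amounts from the schedule: witness intimidation $77,500; simple assault $4,400; solicitation $1,500.
Stacking rule: highest base plus 20% of each additional charge. Highest is witness intimidation at $77,500. Additional: $4,400 × 20% = $880; $1,500 × 20% = $300. Combined base = $77,500 + $1,180 = $78,680.
Verified full-time employment (−30%): $78,680 × 0.7 = $55,076.
Defendant has an active warrant in another jurisdiction (+25%): $55,076 × 1.25 = $68,845.
A deadly weapon other than a firearm was used (+40%): $68,845 × 1.4 = $96,383.
Defendant is the primary caregiver for a dependent (−20%): $96,383 × 0.8 = $77,106.40.
$77,106.40 is within the $275,000 maximum.
$77,106.40 is at or above the $4,500 minimum.
Rounded to the nearest dollar: $77,106.

$77,106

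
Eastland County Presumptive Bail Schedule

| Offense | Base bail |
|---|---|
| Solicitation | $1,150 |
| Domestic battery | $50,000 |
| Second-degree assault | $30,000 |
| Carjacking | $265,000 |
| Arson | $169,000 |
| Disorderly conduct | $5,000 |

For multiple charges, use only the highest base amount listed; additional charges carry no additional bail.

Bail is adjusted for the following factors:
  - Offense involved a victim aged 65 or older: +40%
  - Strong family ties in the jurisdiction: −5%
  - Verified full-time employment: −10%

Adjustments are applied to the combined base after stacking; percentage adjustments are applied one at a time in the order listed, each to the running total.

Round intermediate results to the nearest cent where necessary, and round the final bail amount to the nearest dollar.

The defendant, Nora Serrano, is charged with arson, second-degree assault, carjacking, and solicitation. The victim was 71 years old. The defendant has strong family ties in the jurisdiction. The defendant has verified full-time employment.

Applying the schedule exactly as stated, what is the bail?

Base amounts from the schedule: arson $169,000; second-degree assault $30,000; carjacking $265,000; solicitation $1,150.
Stacking rule: use the highest base only. Highest is carjacking at $265,000. Combined base = $265,000.
Offense involved a victim aged 65 or older (+40%): $265,000 × 1.4 = $371,000.
Strong family ties in the jurisdiction (−5%): $371,000 × 0.95 = $352,450.
Verified full-time employment (−10%): $352,450 × 0.9 = $317,205.

$317,205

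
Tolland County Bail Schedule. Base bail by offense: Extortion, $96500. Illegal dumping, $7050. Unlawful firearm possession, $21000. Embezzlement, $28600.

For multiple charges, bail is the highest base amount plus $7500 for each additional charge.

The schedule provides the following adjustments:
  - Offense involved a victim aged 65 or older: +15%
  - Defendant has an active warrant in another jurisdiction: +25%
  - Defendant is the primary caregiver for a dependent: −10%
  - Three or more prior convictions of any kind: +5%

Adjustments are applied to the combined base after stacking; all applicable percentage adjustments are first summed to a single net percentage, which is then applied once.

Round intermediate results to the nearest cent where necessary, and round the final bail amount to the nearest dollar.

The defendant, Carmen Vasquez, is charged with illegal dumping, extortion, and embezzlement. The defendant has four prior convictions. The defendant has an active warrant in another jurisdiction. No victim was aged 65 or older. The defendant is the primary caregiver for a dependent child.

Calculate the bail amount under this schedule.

$133800

Base amounts from the schedule: illegal dumping $7050; extortion $96500; embezzlement $28600.
Stacking rule: highest base plus $7500 per additional charge. Highest is extortion at $96500; 2 additional charges → +$15000. Combined base = $111500.
Net percentage adjustment: +25% −10% +5% = +20%. $111500 × 1.2 = $133800.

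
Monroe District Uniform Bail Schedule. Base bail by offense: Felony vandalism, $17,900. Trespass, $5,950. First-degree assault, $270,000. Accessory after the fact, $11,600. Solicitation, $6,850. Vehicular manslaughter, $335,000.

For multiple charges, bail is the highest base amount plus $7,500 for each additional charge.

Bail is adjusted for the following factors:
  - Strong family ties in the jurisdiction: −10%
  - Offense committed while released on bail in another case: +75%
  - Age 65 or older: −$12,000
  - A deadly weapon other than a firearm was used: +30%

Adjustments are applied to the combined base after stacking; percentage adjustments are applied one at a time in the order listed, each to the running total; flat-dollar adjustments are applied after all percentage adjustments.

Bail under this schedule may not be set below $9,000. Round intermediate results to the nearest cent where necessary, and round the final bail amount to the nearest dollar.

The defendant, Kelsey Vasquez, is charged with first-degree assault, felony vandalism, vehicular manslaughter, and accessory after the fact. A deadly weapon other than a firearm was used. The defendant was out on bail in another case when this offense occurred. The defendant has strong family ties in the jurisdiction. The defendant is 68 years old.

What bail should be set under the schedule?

Base amounts from the schedule: first-degree assault $270,000; felony vandalism $17,900; vehicular manslaughter $335,000; accessory after the fact $11,600.
Stacking rule: highest base plus $7,500 per additional charge. Highest is vehicular manslaughter at $335,000; 3 additional charges → +$22,500. Combined base = $357,500.
Strong family ties in the jurisdiction (−10%): $357,500 × 0.9 = $321,750.
Offense committed while released on bail in another case (+75%): $321,750 × 1.75 = $563,062.50.
A deadly weapon other than a firearm was used (+30%): $563,062.50 × 1.3 = $731,981.25.
Age 65 or older (−$12,000 flat): $731,981.25 − $12,000 = $719,981.25.
$719,981.25 is at or above the $9,000 minimum.
Rounded to the nearest dollar: $719,981.

$719,981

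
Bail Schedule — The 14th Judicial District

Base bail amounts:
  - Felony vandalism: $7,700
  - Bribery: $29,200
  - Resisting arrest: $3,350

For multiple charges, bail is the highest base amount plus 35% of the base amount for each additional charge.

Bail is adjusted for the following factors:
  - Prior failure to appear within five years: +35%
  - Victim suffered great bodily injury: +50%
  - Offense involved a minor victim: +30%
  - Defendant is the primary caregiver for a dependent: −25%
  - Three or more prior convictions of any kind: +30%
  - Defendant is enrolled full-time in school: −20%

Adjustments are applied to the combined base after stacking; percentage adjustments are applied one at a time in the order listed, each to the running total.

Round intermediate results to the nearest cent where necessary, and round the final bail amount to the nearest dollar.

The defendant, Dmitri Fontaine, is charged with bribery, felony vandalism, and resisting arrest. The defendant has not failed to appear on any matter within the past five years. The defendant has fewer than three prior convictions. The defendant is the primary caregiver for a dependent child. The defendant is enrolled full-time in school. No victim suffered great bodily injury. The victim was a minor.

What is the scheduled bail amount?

Base amounts from the schedule: bribery $29,200; felony vandalism $7,700; resisting arrest $3,350.
Stacking rule: highest base plus 35% of each additional charge. Highest is bribery at $29,200. Additional: $7,700 × 35% = $2,695; $3,350 × 35% = $1,172.50. Combined base = $29,200 + $3,867.50 = $33,067.50.
Offense involved a minor victim (+30%): $33,067.50 × 1.3 = $42,987.75.
Defendant is the primary caregiver for a dependent (−25%): $42,987.75 × 0.75 = $32,240.81.
Defendant is enrolled full-time in school (−20%): $32,240.81 × 0.8 = $25,792.65.
Rounded to the nearest dollar: $25,793.

$25,793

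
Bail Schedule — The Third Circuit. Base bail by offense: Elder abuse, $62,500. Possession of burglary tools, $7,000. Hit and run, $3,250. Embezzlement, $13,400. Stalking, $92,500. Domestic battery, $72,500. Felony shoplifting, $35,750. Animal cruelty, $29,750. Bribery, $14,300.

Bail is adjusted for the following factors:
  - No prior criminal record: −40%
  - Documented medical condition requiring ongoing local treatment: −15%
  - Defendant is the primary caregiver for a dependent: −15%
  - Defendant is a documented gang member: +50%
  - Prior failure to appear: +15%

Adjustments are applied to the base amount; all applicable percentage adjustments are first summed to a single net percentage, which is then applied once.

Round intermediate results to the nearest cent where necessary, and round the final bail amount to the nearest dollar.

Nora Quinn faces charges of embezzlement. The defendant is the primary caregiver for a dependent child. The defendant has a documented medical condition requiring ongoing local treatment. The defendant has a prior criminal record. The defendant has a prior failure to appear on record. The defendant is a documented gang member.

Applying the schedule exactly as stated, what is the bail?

$18,090

Base amounts from the schedule: embezzlement $13,400.
Single charge. Combined base = $13,400.
Net percentage adjustment: −15% −15% +50% +15% = +35%. $13,400 × 1.35 = $18,090.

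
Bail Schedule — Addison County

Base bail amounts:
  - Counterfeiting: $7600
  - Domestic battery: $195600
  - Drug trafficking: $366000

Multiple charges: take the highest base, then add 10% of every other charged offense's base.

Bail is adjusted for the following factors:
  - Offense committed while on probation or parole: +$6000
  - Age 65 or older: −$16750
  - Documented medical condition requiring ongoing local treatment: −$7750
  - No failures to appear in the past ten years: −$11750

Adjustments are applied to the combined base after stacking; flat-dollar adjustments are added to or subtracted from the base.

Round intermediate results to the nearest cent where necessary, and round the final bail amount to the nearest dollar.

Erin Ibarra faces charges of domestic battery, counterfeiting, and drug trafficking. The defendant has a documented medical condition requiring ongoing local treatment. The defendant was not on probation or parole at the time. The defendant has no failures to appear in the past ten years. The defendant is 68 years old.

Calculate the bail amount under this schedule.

$350070

Base amounts from the schedule: domestic battery $195600; counterfeiting $7600; drug trafficking $366000.
Stacking rule: highest base plus 10% of each additional charge. Highest is drug trafficking at $366000. Additional: $195600 × 10% = $19560; $7600 × 10% = $760. Combined base = $366000 + $20320 = $386320.
Age 65 or older (−$16750 flat): $386320 − $16750 = $369570.
Documented medical condition requiring ongoing local treatment (−$7750 flat): $369570 − $7750 = $361820.
No failures to appear in the past ten years (−$11750 flat): $361820 − $11750 = $350070.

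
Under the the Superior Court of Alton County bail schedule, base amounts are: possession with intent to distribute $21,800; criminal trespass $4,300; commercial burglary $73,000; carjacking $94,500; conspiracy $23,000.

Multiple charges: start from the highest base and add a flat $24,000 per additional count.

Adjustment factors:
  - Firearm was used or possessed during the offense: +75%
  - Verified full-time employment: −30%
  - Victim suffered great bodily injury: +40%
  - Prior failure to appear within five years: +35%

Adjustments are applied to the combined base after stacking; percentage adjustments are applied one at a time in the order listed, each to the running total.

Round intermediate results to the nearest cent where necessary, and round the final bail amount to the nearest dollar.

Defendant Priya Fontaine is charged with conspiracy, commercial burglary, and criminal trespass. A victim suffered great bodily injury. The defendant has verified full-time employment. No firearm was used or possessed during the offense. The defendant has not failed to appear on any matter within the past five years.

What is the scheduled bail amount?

$118,580

Base amounts from the schedule: conspiracy $23,000; commercial burglary $73,000; criminal trespass $4,300.
Stacking rule: highest base plus $24,000 per additional charge. Highest is commercial burglary at $73,000; 2 additional charges → +$48,000. Combined base = $121,000.
Verified full-time employment (−30%): $121,000 × 0.7 = $84,700.
Victim suffered great bodily injury (+40%): $84,700 × 1.4 = $118,580.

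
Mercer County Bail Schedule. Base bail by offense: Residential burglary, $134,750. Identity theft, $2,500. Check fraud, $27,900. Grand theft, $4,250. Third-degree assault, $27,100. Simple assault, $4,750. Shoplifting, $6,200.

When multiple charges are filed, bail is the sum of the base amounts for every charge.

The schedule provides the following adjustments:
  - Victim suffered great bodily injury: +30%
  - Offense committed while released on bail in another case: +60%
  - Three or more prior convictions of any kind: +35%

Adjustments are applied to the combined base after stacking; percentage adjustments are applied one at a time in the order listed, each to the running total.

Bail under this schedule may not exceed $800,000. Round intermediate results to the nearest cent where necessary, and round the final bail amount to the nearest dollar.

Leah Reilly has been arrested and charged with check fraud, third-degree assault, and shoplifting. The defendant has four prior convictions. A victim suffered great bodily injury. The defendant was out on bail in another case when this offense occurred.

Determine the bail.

Base amounts from the schedule: check fraud $27,900; third-degree assault $27,100; shoplifting $6,200.
Stacking rule: sum of all bases. $27,900 + $27,100 + $6,200 = $61,200.
Victim suffered great bodily injury (+30%): $61,200 × 1.3 = $79,560.
Offense committed while released on bail in another case (+60%): $79,560 × 1.6 = $127,296.
Three or more prior convictions of any kind (+35%): $127,296 × 1.35 = $171,849.60.
$171,849.60 is within the $800,000 maximum.
Rounded to the nearest dollar: $171,850.

$171,850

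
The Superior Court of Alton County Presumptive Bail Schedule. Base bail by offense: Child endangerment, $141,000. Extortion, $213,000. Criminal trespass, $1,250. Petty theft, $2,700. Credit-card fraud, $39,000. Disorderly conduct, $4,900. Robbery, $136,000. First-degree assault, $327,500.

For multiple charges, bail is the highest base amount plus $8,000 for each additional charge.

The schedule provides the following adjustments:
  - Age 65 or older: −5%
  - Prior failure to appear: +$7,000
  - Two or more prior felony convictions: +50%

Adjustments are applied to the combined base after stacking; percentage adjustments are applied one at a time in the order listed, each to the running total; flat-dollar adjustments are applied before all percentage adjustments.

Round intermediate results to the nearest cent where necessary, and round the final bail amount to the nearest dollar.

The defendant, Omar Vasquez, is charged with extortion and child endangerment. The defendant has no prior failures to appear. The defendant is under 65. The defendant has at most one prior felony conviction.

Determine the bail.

Base amounts from the schedule: extortion $213,000; child endangerment $141,000.
Stacking rule: highest base plus $8,000 per additional charge. Highest is extortion at $213,000; 1 additional charge → +$8,000. Combined base = $221,000.
No adjustment factors apply to this defendant.

$221,000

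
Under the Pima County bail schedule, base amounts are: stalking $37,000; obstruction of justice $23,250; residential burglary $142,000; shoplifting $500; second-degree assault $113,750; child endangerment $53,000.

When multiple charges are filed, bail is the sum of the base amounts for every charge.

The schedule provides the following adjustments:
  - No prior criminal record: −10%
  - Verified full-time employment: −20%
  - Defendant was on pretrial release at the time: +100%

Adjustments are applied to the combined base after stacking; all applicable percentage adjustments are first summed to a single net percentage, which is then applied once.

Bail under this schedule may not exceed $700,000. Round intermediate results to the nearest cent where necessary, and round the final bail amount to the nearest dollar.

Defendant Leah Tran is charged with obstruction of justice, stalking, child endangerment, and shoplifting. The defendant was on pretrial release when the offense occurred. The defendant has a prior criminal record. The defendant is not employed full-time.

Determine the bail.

Base amounts from the schedule: obstruction of justice $23,250; stalking $37,000; child endangerment $53,000; shoplifting $500.
Stacking rule: sum of all bases. $23,250 + $37,000 + $53,000 + $500 = $113,750.
Defendant was on pretrial release at the time (+100%): $113,750 × 2 = $227,500.
$227,500 is within the $700,000 maximum.

$227,500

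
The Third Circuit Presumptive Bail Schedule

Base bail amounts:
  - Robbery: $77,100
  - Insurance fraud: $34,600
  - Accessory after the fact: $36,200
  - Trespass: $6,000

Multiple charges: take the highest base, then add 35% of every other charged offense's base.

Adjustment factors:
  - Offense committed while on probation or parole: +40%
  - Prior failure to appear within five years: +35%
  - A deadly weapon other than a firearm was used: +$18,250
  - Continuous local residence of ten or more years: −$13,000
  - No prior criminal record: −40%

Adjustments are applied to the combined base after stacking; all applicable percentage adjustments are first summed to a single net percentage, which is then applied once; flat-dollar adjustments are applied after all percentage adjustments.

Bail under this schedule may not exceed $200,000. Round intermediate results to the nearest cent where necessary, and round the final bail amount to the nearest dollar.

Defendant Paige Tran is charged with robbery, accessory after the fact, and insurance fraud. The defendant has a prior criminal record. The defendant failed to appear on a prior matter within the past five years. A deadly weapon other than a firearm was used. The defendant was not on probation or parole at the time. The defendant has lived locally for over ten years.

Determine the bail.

$142,788

Base amounts from the schedule: robbery $77,100; accessory after the fact $36,200; insurance fraud $34,600.
Stacking rule: highest base plus 35% of each additional charge. Highest is robbery at $77,100. Additional: $36,200 × 35% = $12,670; $34,600 × 35% = $12,110. Combined base = $77,100 + $24,780 = $101,880.
Prior failure to appear within five years (+35%): $101,880 × 1.35 = $137,538.
A deadly weapon other than a firearm was used (+$18,250 flat): $137,538 + $18,250 = $155,788.
Continuous local residence of ten or more years (−$13,000 flat): $155,788 − $13,000 = $142,788.
$142,788 is within the $200,000 maximum.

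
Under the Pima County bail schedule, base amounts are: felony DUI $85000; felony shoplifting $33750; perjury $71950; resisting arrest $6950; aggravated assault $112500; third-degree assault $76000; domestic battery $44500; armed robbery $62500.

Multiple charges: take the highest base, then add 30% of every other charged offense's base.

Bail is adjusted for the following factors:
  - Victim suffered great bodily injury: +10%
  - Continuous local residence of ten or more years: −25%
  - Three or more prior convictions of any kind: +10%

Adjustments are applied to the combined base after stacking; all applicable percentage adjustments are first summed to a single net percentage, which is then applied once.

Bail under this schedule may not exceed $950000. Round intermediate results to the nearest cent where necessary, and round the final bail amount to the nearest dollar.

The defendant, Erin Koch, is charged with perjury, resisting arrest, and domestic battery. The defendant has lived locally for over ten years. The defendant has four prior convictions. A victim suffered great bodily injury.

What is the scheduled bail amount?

$83016

Base amounts from the schedule: perjury $71950; resisting arrest $6950; domestic battery $44500.
Stacking rule: highest base plus 30% of each additional charge. Highest is perjury at $71950. Additional: $6950 × 30% = $2085; $44500 × 30% = $13350. Combined base = $71950 + $15435 = $87385.
Net percentage adjustment: +10% −25% +10% = −5%. $87385 × 0.95 = $83015.75.
$83015.75 is within the $950000 maximum.
Rounded to the nearest dollar: $83016.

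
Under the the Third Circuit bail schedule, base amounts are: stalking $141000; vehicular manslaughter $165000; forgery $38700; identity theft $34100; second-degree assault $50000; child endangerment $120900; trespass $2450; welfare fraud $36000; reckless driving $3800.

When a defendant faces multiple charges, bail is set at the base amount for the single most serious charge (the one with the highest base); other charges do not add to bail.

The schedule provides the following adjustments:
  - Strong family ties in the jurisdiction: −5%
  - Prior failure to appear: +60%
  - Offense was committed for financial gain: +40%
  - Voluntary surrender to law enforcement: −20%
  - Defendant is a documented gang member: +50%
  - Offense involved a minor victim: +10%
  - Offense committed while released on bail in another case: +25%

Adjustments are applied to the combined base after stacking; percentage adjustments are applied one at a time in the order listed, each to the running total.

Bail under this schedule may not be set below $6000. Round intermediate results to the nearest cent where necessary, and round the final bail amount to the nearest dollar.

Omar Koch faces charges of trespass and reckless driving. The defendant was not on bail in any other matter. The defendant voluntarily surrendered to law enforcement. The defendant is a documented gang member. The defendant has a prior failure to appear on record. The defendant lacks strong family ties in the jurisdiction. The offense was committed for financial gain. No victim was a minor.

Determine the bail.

Base amounts from the schedule: trespass $2450; reckless driving $3800.
Stacking rule: use the highest base only. Highest is reckless driving at $3800. Combined base = $3800.
Prior failure to appear (+60%): $3800 × 1.6 = $6080.
Offense was committed for financial gain (+40%): $6080 × 1.4 = $8512.
Voluntary surrender to law enforcement (−20%): $8512 × 0.8 = $6809.60.
Defendant is a documented gang member (+50%): $6809.60 × 1.5 = $10214.40.
$10214.40 is at or above the $6000 minimum.
Rounded to the nearest dollar: $10214.

$10214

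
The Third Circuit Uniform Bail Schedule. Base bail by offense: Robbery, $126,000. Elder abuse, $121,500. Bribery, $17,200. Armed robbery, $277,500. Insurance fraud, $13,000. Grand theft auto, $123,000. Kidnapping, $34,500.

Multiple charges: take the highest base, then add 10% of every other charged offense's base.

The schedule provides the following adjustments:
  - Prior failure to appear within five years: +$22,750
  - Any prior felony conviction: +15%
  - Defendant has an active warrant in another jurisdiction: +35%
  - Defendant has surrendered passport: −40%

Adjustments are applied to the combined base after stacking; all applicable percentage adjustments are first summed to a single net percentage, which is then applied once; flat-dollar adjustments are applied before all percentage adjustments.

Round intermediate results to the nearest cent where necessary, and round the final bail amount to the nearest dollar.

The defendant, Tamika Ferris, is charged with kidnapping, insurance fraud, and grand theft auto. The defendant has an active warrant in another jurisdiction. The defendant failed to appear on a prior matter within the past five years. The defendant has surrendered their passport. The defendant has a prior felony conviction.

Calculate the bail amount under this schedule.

Base amounts from the schedule: kidnapping $34,500; insurance fraud $13,000; grand theft auto $123,000.
Stacking rule: highest base plus 10% of each additional charge. Highest is grand theft auto at $123,000. Additional: $34,500 × 10% = $3,450; $13,000 × 10% = $1,300. Combined base = $123,000 + $4,750 = $127,750.
Prior failure to appear within five years (+$22,750 flat): $127,750 + $22,750 = $150,500.
Net percentage adjustment: +15% +35% −40% = +10%. $150,500 × 1.1 = $165,550.

$165,550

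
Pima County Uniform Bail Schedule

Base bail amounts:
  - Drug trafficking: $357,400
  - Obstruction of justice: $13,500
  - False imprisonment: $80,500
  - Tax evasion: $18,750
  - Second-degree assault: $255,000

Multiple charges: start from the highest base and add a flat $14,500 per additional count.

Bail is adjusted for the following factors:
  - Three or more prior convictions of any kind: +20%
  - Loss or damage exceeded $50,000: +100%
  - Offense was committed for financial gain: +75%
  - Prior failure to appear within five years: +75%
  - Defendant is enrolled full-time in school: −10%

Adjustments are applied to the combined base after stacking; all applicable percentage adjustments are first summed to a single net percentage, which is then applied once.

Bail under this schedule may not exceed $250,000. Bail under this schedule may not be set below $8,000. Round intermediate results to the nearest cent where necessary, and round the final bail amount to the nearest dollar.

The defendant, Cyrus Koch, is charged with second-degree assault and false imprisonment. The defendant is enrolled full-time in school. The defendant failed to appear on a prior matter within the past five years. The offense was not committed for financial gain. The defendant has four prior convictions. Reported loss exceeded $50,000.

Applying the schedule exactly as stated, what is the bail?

Base amounts from the schedule: second-degree assault $255,000; false imprisonment $80,500.
Stacking rule: highest base plus $14,500 per additional charge. Highest is second-degree assault at $255,000; 1 additional charge → +$14,500. Combined base = $269,500.
Net percentage adjustment: +20% +100% +75% −10% = +185%. $269,500 × 2.85 = $768,075.
Result $768,075 exceeds the maximum of $250,000; bail is capped at $250,000.
$250,000 is at or above the $8,000 minimum.

$250,000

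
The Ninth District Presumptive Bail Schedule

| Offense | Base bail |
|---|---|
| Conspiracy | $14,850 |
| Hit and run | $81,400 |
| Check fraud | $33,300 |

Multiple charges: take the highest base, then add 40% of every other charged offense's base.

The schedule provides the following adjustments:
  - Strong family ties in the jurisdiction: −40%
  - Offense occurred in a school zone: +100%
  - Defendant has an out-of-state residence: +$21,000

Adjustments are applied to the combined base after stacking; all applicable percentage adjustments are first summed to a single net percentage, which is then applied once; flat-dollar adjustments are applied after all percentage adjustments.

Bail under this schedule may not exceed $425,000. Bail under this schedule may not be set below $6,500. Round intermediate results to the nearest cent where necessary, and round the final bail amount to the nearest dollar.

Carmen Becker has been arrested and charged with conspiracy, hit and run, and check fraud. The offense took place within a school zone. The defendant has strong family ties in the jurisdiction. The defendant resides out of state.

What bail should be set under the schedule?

$182,056

Base amounts from the schedule: conspiracy $14,850; hit and run $81,400; check fraud $33,300.
Stacking rule: highest base plus 40% of each additional charge. Highest is hit and run at $81,400. Additional: $14,850 × 40% = $5,940; $33,300 × 40% = $13,320. Combined base = $81,400 + $19,260 = $100,660.
Net percentage adjustment: −40% +100% = +60%. $100,660 × 1.6 = $161,056.
Defendant has an out-of-state residence (+$21,000 flat): $161,056 + $21,000 = $182,056.
$182,056 is within the $425,000 maximum.
$182,056 is at or above the $6,500 minimum.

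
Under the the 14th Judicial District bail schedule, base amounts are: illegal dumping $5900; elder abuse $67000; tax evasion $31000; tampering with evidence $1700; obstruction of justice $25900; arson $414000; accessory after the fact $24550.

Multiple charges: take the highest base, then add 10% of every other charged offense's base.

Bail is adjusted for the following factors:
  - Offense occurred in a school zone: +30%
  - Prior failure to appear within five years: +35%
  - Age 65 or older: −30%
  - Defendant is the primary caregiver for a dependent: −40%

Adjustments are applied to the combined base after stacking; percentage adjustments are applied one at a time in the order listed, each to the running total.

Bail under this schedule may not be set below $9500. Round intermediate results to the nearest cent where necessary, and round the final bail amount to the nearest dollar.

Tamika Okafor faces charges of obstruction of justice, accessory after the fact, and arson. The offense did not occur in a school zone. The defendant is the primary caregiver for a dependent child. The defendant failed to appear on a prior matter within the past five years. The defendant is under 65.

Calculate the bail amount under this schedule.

$339426

Base amounts from the schedule: obstruction of justice $25900; accessory after the fact $24550; arson $414000.
Stacking rule: highest base plus 10% of each additional charge. Highest is arson at $414000. Additional: $25900 × 10% = $2590; $24550 × 10% = $2455. Combined base = $414000 + $5045 = $419045.
Prior failure to appear within five years (+35%): $419045 × 1.35 = $565710.75.
Defendant is the primary caregiver for a dependent (−40%): $565710.75 × 0.6 = $339426.45.
$339426.45 is at or above the $9500 minimum.
Rounded to the nearest dollar: $339426.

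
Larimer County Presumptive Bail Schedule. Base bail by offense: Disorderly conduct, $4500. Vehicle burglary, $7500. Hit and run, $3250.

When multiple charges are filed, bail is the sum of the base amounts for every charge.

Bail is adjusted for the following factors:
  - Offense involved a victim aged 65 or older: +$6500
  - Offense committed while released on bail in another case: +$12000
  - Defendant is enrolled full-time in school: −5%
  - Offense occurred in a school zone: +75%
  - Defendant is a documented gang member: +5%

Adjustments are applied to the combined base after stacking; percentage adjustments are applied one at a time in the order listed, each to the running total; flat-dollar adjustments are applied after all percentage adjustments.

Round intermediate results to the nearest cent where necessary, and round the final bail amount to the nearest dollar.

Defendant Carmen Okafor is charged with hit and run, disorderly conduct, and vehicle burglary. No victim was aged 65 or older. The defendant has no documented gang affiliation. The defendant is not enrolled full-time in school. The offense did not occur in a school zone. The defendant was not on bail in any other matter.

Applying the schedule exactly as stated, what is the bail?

Base amounts from the schedule: hit and run $3250; disorderly conduct $4500; vehicle burglary $7500.
Stacking rule: sum of all bases. $3250 + $4500 + $7500 = $15250.
No adjustment factors apply to this defendant.

$15250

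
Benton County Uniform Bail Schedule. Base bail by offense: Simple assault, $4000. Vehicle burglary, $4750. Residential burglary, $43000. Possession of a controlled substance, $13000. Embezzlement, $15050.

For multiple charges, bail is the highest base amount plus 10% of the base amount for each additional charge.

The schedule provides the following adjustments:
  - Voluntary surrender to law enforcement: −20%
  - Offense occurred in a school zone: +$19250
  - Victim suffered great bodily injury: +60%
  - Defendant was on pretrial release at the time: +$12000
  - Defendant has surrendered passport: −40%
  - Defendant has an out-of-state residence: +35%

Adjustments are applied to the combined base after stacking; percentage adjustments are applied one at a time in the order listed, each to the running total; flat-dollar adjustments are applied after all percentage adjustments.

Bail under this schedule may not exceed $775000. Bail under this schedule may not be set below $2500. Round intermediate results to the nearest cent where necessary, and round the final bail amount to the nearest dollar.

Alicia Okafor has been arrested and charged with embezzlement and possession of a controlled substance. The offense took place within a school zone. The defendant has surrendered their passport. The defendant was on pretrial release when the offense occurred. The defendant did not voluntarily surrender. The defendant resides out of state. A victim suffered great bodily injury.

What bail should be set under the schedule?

Base amounts from the schedule: embezzlement $15050; possession of a controlled substance $13000.
Stacking rule: highest base plus 10% of each additional charge. Highest is embezzlement at $15050. Additional: $13000 × 10% = $1300. Combined base = $15050 + $1300 = $16350.
Victim suffered great bodily injury (+60%): $16350 × 1.6 = $26160.
Defendant has surrendered passport (−40%): $26160 × 0.6 = $15696.
Defendant has an out-of-state residence (+35%): $15696 × 1.35 = $21189.60.
Offense occurred in a school zone (+$19250 flat): $21189.60 + $19250 = $40439.60.
Defendant was on pretrial release at the time (+$12000 flat): $40439.60 + $12000 = $52439.60.
$52439.60 is within the $775000 maximum.
$52439.60 is at or above the $2500 minimum.
Rounded to the nearest dollar: $52440.

$52440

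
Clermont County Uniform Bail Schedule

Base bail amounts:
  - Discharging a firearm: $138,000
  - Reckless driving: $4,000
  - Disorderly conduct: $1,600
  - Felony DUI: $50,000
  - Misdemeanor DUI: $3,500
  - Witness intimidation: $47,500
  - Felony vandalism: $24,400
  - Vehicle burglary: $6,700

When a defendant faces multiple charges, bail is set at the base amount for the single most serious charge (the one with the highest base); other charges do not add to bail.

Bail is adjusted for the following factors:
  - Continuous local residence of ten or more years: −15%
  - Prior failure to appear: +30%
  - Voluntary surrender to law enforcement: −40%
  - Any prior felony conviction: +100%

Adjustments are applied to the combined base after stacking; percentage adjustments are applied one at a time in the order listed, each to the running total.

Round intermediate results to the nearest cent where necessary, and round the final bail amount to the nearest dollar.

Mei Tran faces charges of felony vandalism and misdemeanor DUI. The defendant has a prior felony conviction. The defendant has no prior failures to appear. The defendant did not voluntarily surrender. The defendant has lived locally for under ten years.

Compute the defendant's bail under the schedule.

Base amounts from the schedule: felony vandalism $24,400; misdemeanor DUI $3,500.
Stacking rule: use the highest base only. Highest is felony vandalism at $24,400. Combined base = $24,400.
Any prior felony conviction (+100%): $24,400 × 2 = $48,800.

$48,800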